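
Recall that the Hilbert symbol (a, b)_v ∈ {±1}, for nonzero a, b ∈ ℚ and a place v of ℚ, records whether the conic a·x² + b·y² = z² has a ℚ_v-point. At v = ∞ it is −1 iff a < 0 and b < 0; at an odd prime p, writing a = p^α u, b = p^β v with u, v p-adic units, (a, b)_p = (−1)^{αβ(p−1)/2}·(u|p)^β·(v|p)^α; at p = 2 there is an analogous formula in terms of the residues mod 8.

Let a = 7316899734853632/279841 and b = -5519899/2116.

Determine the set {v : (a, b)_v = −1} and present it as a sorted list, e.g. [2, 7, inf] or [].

Mod squares: a ≡ 501942, b ≡ -19. Check v ∈ {∞, 2, 3, 7, 11, 17, 19, 23, 37}.
v=19: a=19^1·(≡15), b=19^1·(≡12) mod 19; (15|19)=-1, (12|19)=-1; (−1)^{1·1·9}·(-1)^1·(-1)^1 = -1.
v=37: a=37^1·(≡23), b=37^0·(≡24) mod 37; (23|37)=-1, (24|37)=-1; (−1)^{1·0·18}·(-1)^0·(-1)^1 = -1.
v=2: v_2(a)=11, v_2(b)=-2; units ≡ 3, 5 (mod 8); ε·ε+αω+βω = 1·0+11·1+-2·1 ≡ 1  ⇒  (a,b)_2 = -1.
v=7: a=7^7·(≡3), b=7^4·(≡2) mod 7; (3|7)=-1, (2|7)=+1; (−1)^{7·4·3}·(-1)^4·(+1)^7 = +1.
v=3: a=3^1·(≡1), b=3^0·(≡2) mod 3; (1|3)=+1, (2|3)=-1; (−1)^{1·0·1}·(+1)^0·(-1)^1 = -1.
v=23: a=23^-4·(≡18), b=23^-2·(≡8) mod 23; (18|23)=+1, (8|23)=+1; (−1)^{-4·-2·11}·(+1)^-2·(+1)^-4 = +1.
v=17: a=17^1·(≡14), b=17^0·(≡15) mod 17; (14|17)=-1, (15|17)=+1; (−1)^{1·0·8}·(-1)^0·(+1)^1 = +1.
v=11: a=11^2·(≡4), b=11^2·(≡5) mod 11; (4|11)=+1, (5|11)=+1; (−1)^{2·2·5}·(+1)^2·(+1)^2 = +1.
v=∞: 501942 > 0 and -19 < 0  ⇒  (a,b)_∞ = +1.
|Ram(501942, -19)| = 4, even; anisotropic at {2, 3, 19, 37}.

[2, 3, 19, 37]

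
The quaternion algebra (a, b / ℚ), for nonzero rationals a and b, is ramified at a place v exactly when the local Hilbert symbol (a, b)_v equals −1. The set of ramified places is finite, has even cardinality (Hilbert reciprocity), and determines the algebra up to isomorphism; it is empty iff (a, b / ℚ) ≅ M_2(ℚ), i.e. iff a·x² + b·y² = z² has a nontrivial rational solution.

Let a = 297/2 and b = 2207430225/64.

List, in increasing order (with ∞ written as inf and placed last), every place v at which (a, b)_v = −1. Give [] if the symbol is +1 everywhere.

Mod squares: a ≡ 66, b ≡ 1001. Check v ∈ {∞, 2, 3, 5, 7, 11, 13}.
v=11: a=11^1·(≡8), b=11^3·(≡3) mod 11; (8|11)=-1, (3|11)=+1; (−1)^{1·3·5}·(-1)^3·(+1)^1 = +1.
v=7: a=7^0·(≡5), b=7^1·(≡3) mod 7; (5|7)=-1, (3|7)=-1; (−1)^{0·1·3}·(-1)^1·(-1)^0 = -1.
v=∞: 66 > 0 and 1001 > 0  ⇒  (a,b)_∞ = +1.
v=3: a=3^3·(≡1), b=3^6·(≡2) mod 3; (1|3)=+1, (2|3)=-1; (−1)^{3·6·1}·(+1)^6·(-1)^3 = -1.
v=5: a=5^0·(≡1), b=5^2·(≡1) mod 5; (1|5)=+1, (1|5)=+1; (−1)^{0·2·2}·(+1)^2·(+1)^0 = +1.
v=2: v_2(a)=-1, v_2(b)=-6; units ≡ 1, 1 (mod 8); ε·ε+αω+βω = 0·0+-1·0+-6·0 ≡ 0  ⇒  (a,b)_2 = +1.
v=13: a=13^0·(≡12), b=13^1·(≡9) mod 13; (12|13)=+1, (9|13)=+1; (−1)^{0·1·6}·(+1)^1·(+1)^0 = +1.
|Ram(66, 1001)| = 2, even; anisotropic at {3, 7}.

[3, 7]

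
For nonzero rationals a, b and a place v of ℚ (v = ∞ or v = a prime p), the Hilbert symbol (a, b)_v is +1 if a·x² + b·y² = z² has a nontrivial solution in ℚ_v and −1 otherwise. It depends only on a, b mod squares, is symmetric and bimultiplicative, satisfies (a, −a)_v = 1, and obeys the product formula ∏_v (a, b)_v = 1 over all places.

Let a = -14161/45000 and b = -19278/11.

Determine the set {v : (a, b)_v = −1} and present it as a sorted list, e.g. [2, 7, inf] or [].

(a, b) ≡ (-2, -2618) mod (ℚ^×)²; places V = {2, 3, 5, 7, 11, 17, ∞}.
(a,b)_∞: sgn(-2)=−, sgn(-2618)=−, so -1.
(a,b)_2: α=-3, β=1; u≡7, v≡3 (mod 8); ε(u)ε(v)=1·1, αω(v)=-3·1, βω(u)=1·0; sum ≡ 0  ⇒  +1.
(a,b)_3: α=-2, u≡1; β=4, v≡1 (mod 3); (1|3)=+1, (1|3)=+1; sign (−1)^0·+1^4·+1^-2 = +1.
(a,b)_11: α=0, u≡4; β=-1, v≡5 (mod 11); (4|11)=+1, (5|11)=+1; sign (−1)^0·+1^-1·+1^0 = +1.
(a,b)_17: α=2, u≡2; β=1, v≡2 (mod 17); (2|17)=+1, (2|17)=+1; sign (−1)^0·+1^1·+1^2 = +1.
(a,b)_7: α=2, u≡3; β=1, v≡1 (mod 7); (3|7)=-1, (1|7)=+1; sign (−1)^0·-1^1·+1^2 = -1.
(a,b)_5: α=-4, u≡2; β=0, v≡2 (mod 5); (2|5)=-1, (2|5)=-1; sign (−1)^0·-1^0·-1^-4 = +1.
|Ram(-2, -2618)| = 2, even; anisotropic at {7, ∞}.

[7, inf]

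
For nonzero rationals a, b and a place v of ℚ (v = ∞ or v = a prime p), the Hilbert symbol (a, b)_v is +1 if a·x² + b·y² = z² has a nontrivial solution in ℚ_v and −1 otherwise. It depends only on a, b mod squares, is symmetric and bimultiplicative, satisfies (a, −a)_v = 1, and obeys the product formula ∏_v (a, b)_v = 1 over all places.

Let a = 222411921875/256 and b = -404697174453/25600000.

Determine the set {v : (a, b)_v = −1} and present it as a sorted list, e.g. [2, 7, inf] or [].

(a, b) ≡ (84227, -194370) mod (ℚ^×)²; places V = {2, 3, 5, 11, 13, 19, 31, ∞}.
(a,b)_13: α=3, u≡11; β=4, v≡5 (mod 13); (11|13)=-1, (5|13)=-1; sign (−1)^0·-1^4·-1^3 = -1.
(a,b)_5: α=6, u≡3; β=-5, v≡1 (mod 5); (3|5)=-1, (1|5)=+1; sign (−1)^0·-1^-5·+1^6 = -1.
(a,b)_3: α=0, u≡2; β=7, v≡1 (mod 3); (2|3)=-1, (1|3)=+1; sign (−1)^0·-1^7·+1^0 = -1.
(a,b)_2: α=-8, β=-13; u≡3, v≡7 (mod 8); ε(u)ε(v)=1·1, αω(v)=-8·0, βω(u)=-13·1; sum ≡ 0  ⇒  +1.
(a,b)_11: α=1, u≡3; β=1, v≡2 (mod 11); (3|11)=+1, (2|11)=-1; sign (−1)^1·+1^1·-1^1 = +1.
(a,b)_19: α=1, u≡16; β=1, v≡1 (mod 19); (16|19)=+1, (1|19)=+1; sign (−1)^1·+1^1·+1^1 = -1.
(a,b)_∞: sgn(84227)=+, sgn(-194370)=−, so +1.
(a,b)_31: α=1, u≡4; β=1, v≡13 (mod 31); (4|31)=+1, (13|31)=-1; sign (−1)^1·+1^1·-1^1 = +1.
Ram(84227, -194370) = {3, 5, 13, 19}; no ℚ_3-point on the conic.

[3, 5, 13, 19]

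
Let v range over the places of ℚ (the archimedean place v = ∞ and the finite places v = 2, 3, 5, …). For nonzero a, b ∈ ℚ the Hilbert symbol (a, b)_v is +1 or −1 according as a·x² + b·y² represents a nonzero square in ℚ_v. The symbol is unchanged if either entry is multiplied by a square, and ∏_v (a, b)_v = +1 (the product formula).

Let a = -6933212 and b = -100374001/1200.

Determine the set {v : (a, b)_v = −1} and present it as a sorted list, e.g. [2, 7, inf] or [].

[13, inf]

Mod squares: a ≡ -1733303, b ≡ -36363. Check v ∈ {∞, 2, 3, 5, 7, 11, 13, 17, 23, 31}.
v=13: a=13^1·(≡1), b=13^2·(≡7) mod 13; (1|13)=+1, (7|13)=-1; (−1)^{1·2·6}·(+1)^2·(-1)^1 = -1.
v=31: a=31^1·(≡13), b=31^1·(≡5) mod 31; (13|31)=-1, (5|31)=+1; (−1)^{1·1·15}·(-1)^1·(+1)^1 = +1.
v=∞: -1733303 < 0 and -36363 < 0  ⇒  (a,b)_∞ = -1.
v=5: a=5^0·(≡3), b=5^-2·(≡3) mod 5; (3|5)=-1, (3|5)=-1; (−1)^{0·-2·2}·(-1)^-2·(-1)^0 = +1.
v=17: a=17^1·(≡11), b=17^1·(≡7) mod 17; (11|17)=-1, (7|17)=-1; (−1)^{1·1·8}·(-1)^1·(-1)^1 = +1.
v=11: a=11^1·(≡8), b=11^0·(≡9) mod 11; (8|11)=-1, (9|11)=+1; (−1)^{1·0·5}·(-1)^0·(+1)^1 = +1.
v=23: a=23^1·(≡17), b=23^1·(≡12) mod 23; (17|23)=-1, (12|23)=+1; (−1)^{1·1·11}·(-1)^1·(+1)^1 = +1.
v=3: a=3^0·(≡1), b=3^-1·(≡2) mod 3; (1|3)=+1, (2|3)=-1; (−1)^{0·-1·1}·(+1)^-1·(-1)^0 = +1.
v=7: a=7^0·(≡1), b=7^2·(≡1) mod 7; (1|7)=+1, (1|7)=+1; (−1)^{0·2·3}·(+1)^2·(+1)^0 = +1.
v=2: v_2(a)=2, v_2(b)=-4; units ≡ 1, 5 (mod 8); ε·ε+αω+βω = 0·0+2·1+-4·0 ≡ 0  ⇒  (a,b)_2 = +1.
(-1733303, -36363 / ℚ) ramifies at {13, ∞}: a division algebra.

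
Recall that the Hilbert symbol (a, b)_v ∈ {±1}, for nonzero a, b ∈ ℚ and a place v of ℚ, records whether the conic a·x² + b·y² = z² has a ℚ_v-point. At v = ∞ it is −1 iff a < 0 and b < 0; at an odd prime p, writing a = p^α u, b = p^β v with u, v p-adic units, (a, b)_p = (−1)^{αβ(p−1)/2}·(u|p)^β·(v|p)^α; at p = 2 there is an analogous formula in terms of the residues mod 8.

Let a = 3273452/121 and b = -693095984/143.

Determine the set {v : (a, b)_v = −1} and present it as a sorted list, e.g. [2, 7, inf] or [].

Mod squares: a ≡ 1547, b ≡ -437437. Check v ∈ {∞, 2, 7, 11, 13, 17, 19, 23}.
v=2: v_2(a)=2, v_2(b)=4; units ≡ 3, 3 (mod 8); ε·ε+αω+βω = 1·1+2·1+4·1 ≡ 1  ⇒  (a,b)_2 = -1.
v=∞: 1547 > 0 and -437437 < 0  ⇒  (a,b)_∞ = +1.
v=17: a=17^1·(≡7), b=17^2·(≡10) mod 17; (7|17)=-1, (10|17)=-1; (−1)^{1·2·8}·(-1)^2·(-1)^1 = -1.
v=19: a=19^0·(≡8), b=19^1·(≡1) mod 19; (8|19)=-1, (1|19)=+1; (−1)^{0·1·9}·(-1)^1·(+1)^0 = -1.
v=11: a=11^-2·(≡6), b=11^-1·(≡1) mod 11; (6|11)=-1, (1|11)=+1; (−1)^{-2·-1·5}·(-1)^-1·(+1)^-2 = -1.
v=13: a=13^1·(≡5), b=13^-1·(≡11) mod 13; (5|13)=-1, (11|13)=-1; (−1)^{1·-1·6}·(-1)^-1·(-1)^1 = +1.
v=7: a=7^1·(≡4), b=7^3·(≡3) mod 7; (4|7)=+1, (3|7)=-1; (−1)^{1·3·3}·(+1)^3·(-1)^1 = +1.
v=23: a=23^2·(≡4), b=23^1·(≡3) mod 23; (4|23)=+1, (3|23)=+1; (−1)^{2·1·11}·(+1)^1·(+1)^2 = +1.
|Ram(1547, -437437)| = 4, even; anisotropic at {2, 11, 17, 19}.

[2, 11, 17, 19]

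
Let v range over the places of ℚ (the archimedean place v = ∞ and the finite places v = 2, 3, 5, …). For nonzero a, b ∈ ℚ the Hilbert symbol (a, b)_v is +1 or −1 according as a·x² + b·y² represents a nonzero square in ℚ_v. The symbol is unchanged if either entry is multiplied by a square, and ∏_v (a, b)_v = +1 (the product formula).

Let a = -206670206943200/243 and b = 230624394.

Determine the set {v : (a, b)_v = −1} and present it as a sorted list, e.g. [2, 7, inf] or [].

(a, b) ≡ (-34314, 230624394) mod (ℚ^×)²; places V = {2, 3, 5, 7, 11, 13, 19, 43, 47, ∞}.
(a,b)_11: α=2, u≡2; β=1, v≡8 (mod 11); (2|11)=-1, (8|11)=-1; sign (−1)^0·-1^1·-1^2 = -1.
(a,b)_∞: sgn(-34314)=−, sgn(230624394)=+, so +1.
(a,b)_13: α=2, u≡7; β=1, v≡5 (mod 13); (7|13)=-1, (5|13)=-1; sign (−1)^0·-1^1·-1^2 = -1.
(a,b)_3: α=-5, u≡1; β=1, v≡2 (mod 3); (1|3)=+1, (2|3)=-1; sign (−1)^1·+1^1·-1^-5 = +1.
(a,b)_43: α=1, u≡5; β=1, v≡11 (mod 43); (5|43)=-1, (11|43)=+1; sign (−1)^1·-1^1·+1^1 = +1.
(a,b)_7: α=1, u≡5; β=1, v≡2 (mod 7); (5|7)=-1, (2|7)=+1; sign (−1)^1·-1^1·+1^1 = +1.
(a,b)_19: α=1, u≡10; β=1, v≡14 (mod 19); (10|19)=-1, (14|19)=-1; sign (−1)^1·-1^1·-1^1 = -1.
(a,b)_5: α=2, u≡4; β=0, v≡4 (mod 5); (4|5)=+1, (4|5)=+1; sign (−1)^0·+1^0·+1^2 = +1.
(a,b)_47: α=2, u≡31; β=1, v≡8 (mod 47); (31|47)=-1, (8|47)=+1; sign (−1)^0·-1^1·+1^2 = -1.
(a,b)_2: α=5, β=1; u≡3, v≡5 (mod 8); ε(u)ε(v)=1·0, αω(v)=5·1, βω(u)=1·1; sum ≡ 0  ⇒  +1.
|Ram(-34314, 230624394)| = 4, even; anisotropic at {11, 13, 19, 47}.

[11, 13, 19, 47]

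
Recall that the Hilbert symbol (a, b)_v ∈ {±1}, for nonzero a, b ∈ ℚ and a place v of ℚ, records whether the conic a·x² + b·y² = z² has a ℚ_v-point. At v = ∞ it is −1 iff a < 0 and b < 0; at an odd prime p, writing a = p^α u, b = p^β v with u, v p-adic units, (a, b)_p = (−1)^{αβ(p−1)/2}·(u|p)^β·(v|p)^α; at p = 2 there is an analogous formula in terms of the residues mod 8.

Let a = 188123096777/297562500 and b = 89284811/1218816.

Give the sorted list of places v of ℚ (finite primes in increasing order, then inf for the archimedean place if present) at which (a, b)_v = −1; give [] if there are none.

Mod squares: a ≡ 473, b ≡ 11. Check v ∈ {∞, 2, 3, 5, 7, 11, 23, 37, 43}.
v=43: a=43^1·(≡41), b=43^0·(≡25) mod 43; (41|43)=+1, (25|43)=+1; (−1)^{1·0·21}·(+1)^0·(+1)^1 = +1.
v=3: a=3^-2·(≡2), b=3^-2·(≡2) mod 3; (2|3)=-1, (2|3)=-1; (−1)^{-2·-2·1}·(-1)^-2·(-1)^-2 = +1.
v=7: a=7^4·(≡1), b=7^2·(≡1) mod 7; (1|7)=+1, (1|7)=+1; (−1)^{4·2·3}·(+1)^2·(+1)^4 = +1.
v=11: a=11^3·(≡10), b=11^3·(≡5) mod 11; (10|11)=-1, (5|11)=+1; (−1)^{3·3·5}·(-1)^3·(+1)^3 = +1.
v=37: a=37^2·(≡5), b=37^2·(≡12) mod 37; (5|37)=-1, (12|37)=+1; (−1)^{2·2·18}·(-1)^2·(+1)^2 = +1.
v=5: a=5^-6·(≡3), b=5^0·(≡1) mod 5; (3|5)=-1, (1|5)=+1; (−1)^{-6·0·2}·(-1)^0·(+1)^-6 = +1.
v=2: v_2(a)=-2, v_2(b)=-8; units ≡ 1, 3 (mod 8); ε·ε+αω+βω = 0·1+-2·1+-8·0 ≡ 0  ⇒  (a,b)_2 = +1.
v=23: a=23^-2·(≡12), b=23^-2·(≡19) mod 23; (12|23)=+1, (19|23)=-1; (−1)^{-2·-2·11}·(+1)^-2·(-1)^-2 = +1.
v=∞: 473 > 0 and 11 > 0  ⇒  (a,b)_∞ = +1.
Every local symbol is +1, so the conic 473·x² + 11·y² = z² has ℚ_v-points for all v and hence a ℚ-point; (a, b / ℚ) ≅ M_2(ℚ).

[]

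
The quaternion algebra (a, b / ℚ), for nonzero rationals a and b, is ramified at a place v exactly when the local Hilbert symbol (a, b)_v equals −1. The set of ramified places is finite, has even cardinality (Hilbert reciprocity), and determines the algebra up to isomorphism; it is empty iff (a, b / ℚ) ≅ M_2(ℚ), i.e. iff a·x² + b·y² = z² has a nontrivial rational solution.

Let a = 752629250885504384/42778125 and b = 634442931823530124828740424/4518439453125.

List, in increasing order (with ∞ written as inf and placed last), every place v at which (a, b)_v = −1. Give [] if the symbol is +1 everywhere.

Mod squares: a ≡ 11470, b ≡ 88970. Check v ∈ {∞, 2, 3, 5, 7, 13, 23, 31, 37, 41}.
v=23: a=23^2·(≡9), b=23^4·(≡9) mod 23; (9|23)=+1, (9|23)=+1; (−1)^{2·4·11}·(+1)^4·(+1)^2 = +1.
v=37: a=37^1·(≡24), b=37^2·(≡22) mod 37; (24|37)=-1, (22|37)=-1; (−1)^{1·2·18}·(-1)^2·(-1)^1 = -1.
v=7: a=7^8·(≡4), b=7^13·(≡6) mod 7; (4|7)=+1, (6|7)=-1; (−1)^{8·13·3}·(+1)^13·(-1)^8 = +1.
v=31: a=31^1·(≡24), b=31^1·(≡4) mod 31; (24|31)=-1, (4|31)=+1; (−1)^{1·1·15}·(-1)^1·(+1)^1 = +1.
v=5: a=5^-5·(≡1), b=5^-9·(≡4) mod 5; (1|5)=+1, (4|5)=+1; (−1)^{-5·-9·2}·(+1)^-9·(+1)^-5 = +1.
v=2: v_2(a)=7, v_2(b)=3; units ≡ 7, 5 (mod 8); ε·ε+αω+βω = 1·0+7·1+3·0 ≡ 1  ⇒  (a,b)_2 = -1.
v=3: a=3^-4·(≡1), b=3^-4·(≡2) mod 3; (1|3)=+1, (2|3)=-1; (−1)^{-4·-4·1}·(+1)^-4·(-1)^-4 = +1.
v=∞: 11470 > 0 and 88970 > 0  ⇒  (a,b)_∞ = +1.
v=41: a=41^2·(≡20), b=41^3·(≡7) mod 41; (20|41)=+1, (7|41)=-1; (−1)^{2·3·20}·(+1)^3·(-1)^2 = +1.
v=13: a=13^-2·(≡1), b=13^-4·(≡11) mod 13; (1|13)=+1, (11|13)=-1; (−1)^{-2·-4·6}·(+1)^-4·(-1)^-2 = +1.
|Ram(11470, 88970)| = 2, even; anisotropic at {2, 37}.

[2, 37]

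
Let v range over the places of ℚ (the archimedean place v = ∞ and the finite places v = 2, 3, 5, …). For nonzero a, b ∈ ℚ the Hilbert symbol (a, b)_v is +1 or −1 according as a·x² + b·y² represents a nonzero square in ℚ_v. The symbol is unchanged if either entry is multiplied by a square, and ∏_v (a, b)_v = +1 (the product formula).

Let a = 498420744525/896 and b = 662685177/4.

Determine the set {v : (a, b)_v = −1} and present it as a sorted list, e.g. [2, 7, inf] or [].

[3, 7, 11, 17]

Mod squares: a ≡ 227766, b ≡ 10353. Check v ∈ {∞, 2, 3, 5, 7, 11, 17, 23, 29, 41}.
v=7: a=7^-1·(≡2), b=7^1·(≡4) mod 7; (2|7)=+1, (4|7)=+1; (−1)^{-1·1·3}·(+1)^1·(+1)^-1 = -1.
v=11: a=11^1·(≡4), b=11^2·(≡6) mod 11; (4|11)=+1, (6|11)=-1; (−1)^{1·2·5}·(+1)^2·(-1)^1 = -1.
v=41: a=41^2·(≡28), b=41^0·(≡1) mod 41; (28|41)=-1, (1|41)=+1; (−1)^{2·0·20}·(-1)^0·(+1)^2 = +1.
v=23: a=23^0·(≡17), b=23^2·(≡16) mod 23; (17|23)=-1, (16|23)=+1; (−1)^{0·2·11}·(-1)^2·(+1)^0 = +1.
v=29: a=29^1·(≡24), b=29^1·(≡28) mod 29; (24|29)=+1, (28|29)=+1; (−1)^{1·1·14}·(+1)^1·(+1)^1 = +1.
v=3: a=3^7·(≡1), b=3^1·(≡1) mod 3; (1|3)=+1, (1|3)=+1; (−1)^{7·1·1}·(+1)^1·(+1)^7 = -1.
v=5: a=5^2·(≡1), b=5^0·(≡3) mod 5; (1|5)=+1, (3|5)=-1; (−1)^{2·0·2}·(+1)^0·(-1)^2 = +1.
v=17: a=17^1·(≡2), b=17^1·(≡14) mod 17; (2|17)=+1, (14|17)=-1; (−1)^{1·1·8}·(+1)^1·(-1)^1 = -1.
v=∞: 227766 > 0 and 10353 > 0  ⇒  (a,b)_∞ = +1.
v=2: v_2(a)=-7, v_2(b)=-2; units ≡ 3, 1 (mod 8); ε·ε+αω+βω = 1·0+-7·0+-2·1 ≡ 0  ⇒  (a,b)_2 = +1.
(227766, 10353 / ℚ) ramifies at {3, 7, 11, 17}: a division algebra.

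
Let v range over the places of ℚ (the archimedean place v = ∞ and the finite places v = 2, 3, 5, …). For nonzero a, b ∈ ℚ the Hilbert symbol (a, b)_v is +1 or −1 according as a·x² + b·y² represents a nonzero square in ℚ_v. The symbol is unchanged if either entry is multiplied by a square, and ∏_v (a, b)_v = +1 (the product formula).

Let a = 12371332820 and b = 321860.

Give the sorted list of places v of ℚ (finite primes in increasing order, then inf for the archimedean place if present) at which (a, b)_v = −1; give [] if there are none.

[5, 7]

Mod squares: a ≡ 5, b ≡ 665. Check v ∈ {∞, 2, 5, 7, 11, 17, 19}.
v=5: a=5^1·(≡4), b=5^1·(≡2) mod 5; (4|5)=+1, (2|5)=-1; (−1)^{1·1·2}·(+1)^1·(-1)^1 = -1.
v=19: a=19^2·(≡4), b=19^1·(≡11) mod 19; (4|19)=+1, (11|19)=+1; (−1)^{2·1·9}·(+1)^1·(+1)^2 = +1.
v=∞: 5 > 0 and 665 > 0  ⇒  (a,b)_∞ = +1.
v=17: a=17^2·(≡3), b=17^0·(≡16) mod 17; (3|17)=-1, (16|17)=+1; (−1)^{2·0·8}·(-1)^0·(+1)^2 = +1.
v=7: a=7^2·(≡5), b=7^1·(≡4) mod 7; (5|7)=-1, (4|7)=+1; (−1)^{2·1·3}·(-1)^1·(+1)^2 = -1.
v=2: v_2(a)=2, v_2(b)=2; units ≡ 5, 1 (mod 8); ε·ε+αω+βω = 0·0+2·0+2·1 ≡ 0  ⇒  (a,b)_2 = +1.
v=11: a=11^2·(≡5), b=11^2·(≡9) mod 11; (5|11)=+1, (9|11)=+1; (−1)^{2·2·5}·(+1)^2·(+1)^2 = +1.
|Ram(5, 665)| = 2, even; anisotropic at {5, 7}.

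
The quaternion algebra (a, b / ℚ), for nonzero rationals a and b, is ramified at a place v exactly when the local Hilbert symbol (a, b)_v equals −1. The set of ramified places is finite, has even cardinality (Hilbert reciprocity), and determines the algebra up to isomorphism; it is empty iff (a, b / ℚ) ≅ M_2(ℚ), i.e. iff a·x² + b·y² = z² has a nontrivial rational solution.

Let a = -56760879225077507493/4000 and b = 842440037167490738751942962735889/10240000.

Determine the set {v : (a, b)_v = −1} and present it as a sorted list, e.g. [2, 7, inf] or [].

[3, 13, 37, 41]

(a, b) ≡ (-23970, 19721) mod (ℚ^×)²; places V = {2, 3, 5, 13, 17, 37, 41, 47, ∞}.
(a,b)_5: α=-3, u≡1; β=-4, v≡1 (mod 5); (1|5)=+1, (1|5)=+1; sign (−1)^0·+1^-4·+1^-3 = +1.
(a,b)_37: α=2, u≡22; β=3, v≡17 (mod 37); (22|37)=-1, (17|37)=-1; sign (−1)^0·-1^3·-1^2 = -1.
(a,b)_13: α=2, u≡11; β=3, v≡9 (mod 13); (11|13)=-1, (9|13)=+1; sign (−1)^0·-1^3·+1^2 = -1.
(a,b)_41: α=2, u≡35; β=7, v≡12 (mod 41); (35|41)=-1, (12|41)=-1; sign (−1)^0·-1^7·-1^2 = -1.
(a,b)_2: α=-5, β=-14; u≡7, v≡1 (mod 8); ε(u)ε(v)=1·0, αω(v)=-5·0, βω(u)=-14·0; sum ≡ 0  ⇒  +1.
(a,b)_17: α=5, u≡2; β=6, v≡9 (mod 17); (2|17)=+1, (9|17)=+1; sign (−1)^0·+1^6·+1^5 = +1.
(a,b)_∞: sgn(-23970)=−, sgn(19721)=+, so +1.
(a,b)_3: α=7, u≡2; β=6, v≡2 (mod 3); (2|3)=-1, (2|3)=-1; sign (−1)^0·-1^6·-1^7 = -1.
(a,b)_47: α=1, u≡12; β=2, v≡9 (mod 47); (12|47)=+1, (9|47)=+1; sign (−1)^0·+1^2·+1^1 = +1.
Ram(-23970, 19721) = {3, 13, 37, 41}; no ℚ_3-point on the conic.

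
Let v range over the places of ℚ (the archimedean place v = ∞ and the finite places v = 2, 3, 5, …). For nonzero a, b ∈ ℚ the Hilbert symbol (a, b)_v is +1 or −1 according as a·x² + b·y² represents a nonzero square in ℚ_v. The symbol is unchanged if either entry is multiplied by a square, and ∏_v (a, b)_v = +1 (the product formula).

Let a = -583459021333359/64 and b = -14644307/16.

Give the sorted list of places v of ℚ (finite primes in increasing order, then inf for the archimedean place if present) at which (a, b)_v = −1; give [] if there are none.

[19, inf]

Mod squares: a ≡ -1574359, b ≡ -27683. Check v ∈ {∞, 2, 3, 19, 23, 31, 41, 43, 47}.
v=19: a=19^1·(≡9), b=19^1·(≡6) mod 19; (9|19)=+1, (6|19)=+1; (−1)^{1·1·9}·(+1)^1·(+1)^1 = -1.
v=∞: -1574359 < 0 and -27683 < 0  ⇒  (a,b)_∞ = -1.
v=3: a=3^6·(≡2), b=3^0·(≡1) mod 3; (2|3)=-1, (1|3)=+1; (−1)^{6·0·1}·(-1)^0·(+1)^6 = +1.
v=23: a=23^2·(≡17), b=23^2·(≡2) mod 23; (17|23)=-1, (2|23)=+1; (−1)^{2·2·11}·(-1)^2·(+1)^2 = +1.
v=31: a=31^2·(≡19), b=31^1·(≡24) mod 31; (19|31)=+1, (24|31)=-1; (−1)^{2·1·15}·(+1)^1·(-1)^2 = +1.
v=43: a=43^1·(≡9), b=43^0·(≡10) mod 43; (9|43)=+1, (10|43)=+1; (−1)^{1·0·21}·(+1)^0·(+1)^1 = +1.
v=41: a=41^1·(≡8), b=41^0·(≡2) mod 41; (8|41)=+1, (2|41)=+1; (−1)^{1·0·20}·(+1)^0·(+1)^1 = +1.
v=47: a=47^1·(≡7), b=47^1·(≡40) mod 47; (7|47)=+1, (40|47)=-1; (−1)^{1·1·23}·(+1)^1·(-1)^1 = +1.
v=2: v_2(a)=-6, v_2(b)=-4; units ≡ 1, 5 (mod 8); ε·ε+αω+βω = 0·0+-6·1+-4·0 ≡ 0  ⇒  (a,b)_2 = +1.
Ram(-1574359, -27683) = {19, ∞}; no ℚ_19-point on the conic.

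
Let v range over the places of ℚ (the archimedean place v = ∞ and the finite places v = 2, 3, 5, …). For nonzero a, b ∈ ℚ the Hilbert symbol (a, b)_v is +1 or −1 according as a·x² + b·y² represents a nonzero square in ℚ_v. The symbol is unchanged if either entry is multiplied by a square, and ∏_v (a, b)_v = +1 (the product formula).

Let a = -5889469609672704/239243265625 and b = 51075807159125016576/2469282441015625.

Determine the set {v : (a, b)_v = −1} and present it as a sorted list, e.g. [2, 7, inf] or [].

(a, b) ≡ (-209, 2926) mod (ℚ^×)²; places V = {2, 3, 5, 7, 11, 13, 19, 43, ∞}.
(a,b)_43: α=-2, u≡6; β=-6, v≡2 (mod 43); (6|43)=+1, (2|43)=-1; sign (−1)^0·+1^-6·-1^-2 = +1.
(a,b)_2: α=32, β=43; u≡7, v≡7 (mod 8); ε(u)ε(v)=1·1, αω(v)=32·0, βω(u)=43·0; sum ≡ 1  ⇒  -1.
(a,b)_13: α=-2, u≡4; β=0, v≡9 (mod 13); (4|13)=+1, (9|13)=+1; sign (−1)^0·+1^0·+1^-2 = +1.
(a,b)_5: α=-6, u≡4; β=-8, v≡4 (mod 5); (4|5)=+1, (4|5)=+1; sign (−1)^0·+1^-8·+1^-6 = +1.
(a,b)_∞: sgn(-209)=−, sgn(2926)=+, so +1.
(a,b)_3: α=8, u≡1; β=4, v≡1 (mod 3); (1|3)=+1, (1|3)=+1; sign (−1)^0·+1^4·+1^8 = +1.
(a,b)_11: α=1, u≡5; β=1, v≡7 (mod 11); (5|11)=+1, (7|11)=-1; sign (−1)^1·+1^1·-1^1 = +1.
(a,b)_7: α=-2, u≡1; β=3, v≡5 (mod 7); (1|7)=+1, (5|7)=-1; sign (−1)^0·+1^3·-1^-2 = +1.
(a,b)_19: α=1, u≡14; β=1, v≡18 (mod 19); (14|19)=-1, (18|19)=-1; sign (−1)^1·-1^1·-1^1 = -1.
|Ram(-209, 2926)| = 2, even; anisotropic at {2, 19}.

[2, 19]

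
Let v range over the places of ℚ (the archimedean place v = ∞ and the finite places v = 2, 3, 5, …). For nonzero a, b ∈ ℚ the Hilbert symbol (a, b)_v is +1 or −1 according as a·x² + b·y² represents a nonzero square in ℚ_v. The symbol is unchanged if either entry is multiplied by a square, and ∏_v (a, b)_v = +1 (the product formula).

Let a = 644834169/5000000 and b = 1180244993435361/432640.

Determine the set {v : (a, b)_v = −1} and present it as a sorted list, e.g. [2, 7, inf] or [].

[2, 3, 5, 41]

(a, b) ≡ (3045, 249690) mod (ℚ^×)²; places V = {2, 3, 5, 7, 13, 17, 29, 41, ∞}.
(a,b)_3: α=3, u≡1; β=5, v≡1 (mod 3); (1|3)=+1, (1|3)=+1; sign (−1)^1·+1^5·+1^3 = -1.
(a,b)_17: α=0, u≡15; β=2, v≡10 (mod 17); (15|17)=+1, (10|17)=-1; sign (−1)^0·+1^2·-1^0 = +1.
(a,b)_2: α=-6, β=-9; u≡5, v≡5 (mod 8); ε(u)ε(v)=0·0, αω(v)=-6·1, βω(u)=-9·1; sum ≡ 1  ⇒  -1.
(a,b)_41: α=0, u≡3; β=1, v≡7 (mod 41); (3|41)=-1, (7|41)=-1; sign (−1)^0·-1^1·-1^0 = -1.
(a,b)_5: α=-7, u≡1; β=-1, v≡2 (mod 5); (1|5)=+1, (2|5)=-1; sign (−1)^0·+1^-1·-1^-7 = -1.
(a,b)_13: α=0, u≡1; β=-2, v≡4 (mod 13); (1|13)=+1, (4|13)=+1; sign (−1)^0·+1^-2·+1^0 = +1.
(a,b)_∞: sgn(3045)=+, sgn(249690)=+, so +1.
(a,b)_7: α=7, u≡4; β=5, v≡5 (mod 7); (4|7)=+1, (5|7)=-1; sign (−1)^1·+1^5·-1^7 = +1.
(a,b)_29: α=1, u≡10; β=3, v≡18 (mod 29); (10|29)=-1, (18|29)=-1; sign (−1)^0·-1^3·-1^1 = +1.
|Ram(3045, 249690)| = 4, even; anisotropic at {2, 3, 5, 41}.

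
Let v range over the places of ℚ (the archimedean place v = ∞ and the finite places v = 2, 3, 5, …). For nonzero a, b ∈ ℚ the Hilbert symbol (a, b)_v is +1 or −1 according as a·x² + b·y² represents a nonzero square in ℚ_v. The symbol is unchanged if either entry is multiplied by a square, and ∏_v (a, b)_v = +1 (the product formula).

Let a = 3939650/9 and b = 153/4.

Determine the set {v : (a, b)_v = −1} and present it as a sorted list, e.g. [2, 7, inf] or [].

(a, b) ≡ (157586, 17) mod (ℚ^×)²; places V = {2, 3, 5, 11, 13, 17, 19, 29, ∞}.
(a,b)_∞: sgn(157586)=+, sgn(17)=+, so +1.
(a,b)_2: α=1, β=-2; u≡1, v≡1 (mod 8); ε(u)ε(v)=0·0, αω(v)=1·0, βω(u)=-2·0; sum ≡ 0  ⇒  +1.
(a,b)_13: α=1, u≡8; β=0, v≡9 (mod 13); (8|13)=-1, (9|13)=+1; sign (−1)^0·-1^0·+1^1 = +1.
(a,b)_29: α=1, u≡8; β=0, v≡2 (mod 29); (8|29)=-1, (2|29)=-1; sign (−1)^0·-1^0·-1^1 = -1.
(a,b)_17: α=0, u≡4; β=1, v≡15 (mod 17); (4|17)=+1, (15|17)=+1; sign (−1)^0·+1^1·+1^0 = +1.
(a,b)_11: α=1, u≡5; β=0, v≡8 (mod 11); (5|11)=+1, (8|11)=-1; sign (−1)^0·+1^0·-1^1 = -1.
(a,b)_3: α=-2, u≡2; β=2, v≡2 (mod 3); (2|3)=-1, (2|3)=-1; sign (−1)^0·-1^2·-1^-2 = +1.
(a,b)_5: α=2, u≡4; β=0, v≡2 (mod 5); (4|5)=+1, (2|5)=-1; sign (−1)^0·+1^0·-1^2 = +1.
(a,b)_19: α=1, u≡13; β=0, v≡5 (mod 19); (13|19)=-1, (5|19)=+1; sign (−1)^0·-1^0·+1^1 = +1.
Ram(157586, 17) = {11, 29}; no ℚ_11-point on the conic.

[11, 29]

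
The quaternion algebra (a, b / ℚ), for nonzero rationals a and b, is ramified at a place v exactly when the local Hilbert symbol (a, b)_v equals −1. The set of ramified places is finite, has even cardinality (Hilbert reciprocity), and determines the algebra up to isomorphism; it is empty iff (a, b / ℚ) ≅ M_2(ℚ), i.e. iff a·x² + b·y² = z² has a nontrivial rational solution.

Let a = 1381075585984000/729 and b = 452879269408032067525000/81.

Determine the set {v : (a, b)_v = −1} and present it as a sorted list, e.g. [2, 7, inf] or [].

[2, 19]

(a, b) ≡ (3910, 74290) mod (ℚ^×)²; places V = {2, 3, 5, 17, 19, 23, ∞}.
(a,b)_2: α=9, β=3; u≡3, v≡1 (mod 8); ε(u)ε(v)=1·0, αω(v)=9·0, βω(u)=3·1; sum ≡ 1  ⇒  -1.
(a,b)_3: α=-6, u≡1; β=-4, v≡1 (mod 3); (1|3)=+1, (1|3)=+1; sign (−1)^0·+1^-4·+1^-6 = +1.
(a,b)_19: α=2, u≡12; β=3, v≡8 (mod 19); (12|19)=-1, (8|19)=-1; sign (−1)^0·-1^3·-1^2 = -1.
(a,b)_∞: sgn(3910)=+, sgn(74290)=+, so +1.
(a,b)_23: α=3, u≡12; β=5, v≡7 (mod 23); (12|23)=+1, (7|23)=-1; sign (−1)^1·+1^5·-1^3 = +1.
(a,b)_17: α=3, u≡1; β=7, v≡13 (mod 17); (1|17)=+1, (13|17)=+1; sign (−1)^0·+1^7·+1^3 = +1.
(a,b)_5: α=3, u≡3; β=5, v≡3 (mod 5); (3|5)=-1, (3|5)=-1; sign (−1)^0·-1^5·-1^3 = +1.
(3910, 74290 / ℚ) ramifies at {2, 19}: a division algebra.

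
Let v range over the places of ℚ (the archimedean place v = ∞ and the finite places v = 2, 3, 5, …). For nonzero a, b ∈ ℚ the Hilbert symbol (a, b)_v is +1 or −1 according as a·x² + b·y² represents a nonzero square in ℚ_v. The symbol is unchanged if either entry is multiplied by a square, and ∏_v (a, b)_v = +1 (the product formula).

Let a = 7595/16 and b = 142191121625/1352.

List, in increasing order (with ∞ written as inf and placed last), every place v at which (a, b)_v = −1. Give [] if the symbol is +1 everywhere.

[2, 29]

(a, b) ≡ (155, 4930) mod (ℚ^×)²; places V = {2, 5, 7, 13, 17, 29, 31, ∞}.
(a,b)_∞: sgn(155)=+, sgn(4930)=+, so +1.
(a,b)_31: α=1, u≡25; β=2, v≡19 (mod 31); (25|31)=+1, (19|31)=+1; sign (−1)^0·+1^2·+1^1 = +1.
(a,b)_13: α=0, u≡1; β=-2, v≡9 (mod 13); (1|13)=+1, (9|13)=+1; sign (−1)^0·+1^-2·+1^0 = +1.
(a,b)_2: α=-4, β=-3; u≡3, v≡1 (mod 8); ε(u)ε(v)=1·0, αω(v)=-4·0, βω(u)=-3·1; sum ≡ 1  ⇒  -1.
(a,b)_29: α=0, u≡27; β=1, v≡28 (mod 29); (27|29)=-1, (28|29)=+1; sign (−1)^0·-1^1·+1^0 = -1.
(a,b)_5: α=1, u≡4; β=3, v≡4 (mod 5); (4|5)=+1, (4|5)=+1; sign (−1)^0·+1^3·+1^1 = +1.
(a,b)_7: α=2, u≡4; β=4, v≡1 (mod 7); (4|7)=+1, (1|7)=+1; sign (−1)^0·+1^4·+1^2 = +1.
(a,b)_17: α=0, u≡4; β=1, v≡16 (mod 17); (4|17)=+1, (16|17)=+1; sign (−1)^0·+1^1·+1^0 = +1.
(155, 4930 / ℚ) ramifies at {2, 29}: a division algebra.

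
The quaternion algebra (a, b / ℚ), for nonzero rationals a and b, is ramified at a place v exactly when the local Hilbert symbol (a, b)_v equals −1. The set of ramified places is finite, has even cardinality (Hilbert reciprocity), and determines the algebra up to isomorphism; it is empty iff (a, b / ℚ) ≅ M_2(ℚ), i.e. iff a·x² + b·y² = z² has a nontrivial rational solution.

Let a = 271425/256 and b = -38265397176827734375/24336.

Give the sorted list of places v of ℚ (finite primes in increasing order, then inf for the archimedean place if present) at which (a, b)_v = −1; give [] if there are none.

Mod squares: a ≡ 10857, b ≡ -7479439. Check v ∈ {∞, 2, 3, 5, 7, 11, 13, 17, 23, 37, 47}.
v=2: v_2(a)=-8, v_2(b)=-4; units ≡ 1, 1 (mod 8); ε·ε+αω+βω = 0·0+-8·0+-4·0 ≡ 0  ⇒  (a,b)_2 = +1.
v=47: a=47^1·(≡40), b=47^3·(≡19) mod 47; (40|47)=-1, (19|47)=-1; (−1)^{1·3·23}·(-1)^3·(-1)^1 = -1.
v=3: a=3^1·(≡1), b=3^-2·(≡2) mod 3; (1|3)=+1, (2|3)=-1; (−1)^{1·-2·1}·(+1)^-2·(-1)^1 = -1.
v=∞: 10857 > 0 and -7479439 < 0  ⇒  (a,b)_∞ = +1.
v=5: a=5^2·(≡2), b=5^8·(≡1) mod 5; (2|5)=-1, (1|5)=+1; (−1)^{2·8·2}·(-1)^8·(+1)^2 = +1.
v=37: a=37^0·(≡27), b=37^1·(≡26) mod 37; (27|37)=+1, (26|37)=+1; (−1)^{0·1·18}·(+1)^1·(+1)^0 = +1.
v=13: a=13^0·(≡7), b=13^-2·(≡6) mod 13; (7|13)=-1, (6|13)=-1; (−1)^{0·-2·6}·(-1)^-2·(-1)^0 = +1.
v=23: a=23^0·(≡16), b=23^1·(≡1) mod 23; (16|23)=+1, (1|23)=+1; (−1)^{0·1·11}·(+1)^1·(+1)^0 = +1.
v=17: a=17^0·(≡3), b=17^1·(≡5) mod 17; (3|17)=-1, (5|17)=-1; (−1)^{0·1·8}·(-1)^1·(-1)^0 = -1.
v=7: a=7^1·(≡4), b=7^2·(≡5) mod 7; (4|7)=+1, (5|7)=-1; (−1)^{1·2·3}·(+1)^2·(-1)^1 = -1.
v=11: a=11^1·(≡8), b=11^3·(≡5) mod 11; (8|11)=-1, (5|11)=+1; (−1)^{1·3·5}·(-1)^3·(+1)^1 = +1.
(10857, -7479439 / ℚ) ramifies at {3, 7, 17, 47}: a division algebra.

[3, 7, 17, 47]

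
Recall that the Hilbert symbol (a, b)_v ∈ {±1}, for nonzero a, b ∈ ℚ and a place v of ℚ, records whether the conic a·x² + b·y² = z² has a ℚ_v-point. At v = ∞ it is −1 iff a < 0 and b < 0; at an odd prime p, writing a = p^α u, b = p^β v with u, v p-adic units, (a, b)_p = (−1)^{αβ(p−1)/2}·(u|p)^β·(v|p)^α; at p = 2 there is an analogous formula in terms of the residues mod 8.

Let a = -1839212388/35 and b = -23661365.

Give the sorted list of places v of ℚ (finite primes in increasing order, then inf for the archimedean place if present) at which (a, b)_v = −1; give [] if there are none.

[5, 7, 13, 17, 19, inf]

Mod squares: a ≡ -3380195, b ≡ -482885. Check v ∈ {∞, 2, 3, 5, 7, 13, 17, 19, 23}.
v=2: v_2(a)=2, v_2(b)=0; units ≡ 5, 3 (mod 8); ε·ε+αω+βω = 0·1+2·1+0·1 ≡ 0  ⇒  (a,b)_2 = +1.
v=23: a=23^3·(≡7), b=23^1·(≡12) mod 23; (7|23)=-1, (12|23)=+1; (−1)^{3·1·11}·(-1)^1·(+1)^3 = +1.
v=17: a=17^1·(≡5), b=17^1·(≡13) mod 17; (5|17)=-1, (13|17)=+1; (−1)^{1·1·8}·(-1)^1·(+1)^1 = -1.
v=5: a=5^-1·(≡1), b=5^1·(≡2) mod 5; (1|5)=+1, (2|5)=-1; (−1)^{-1·1·2}·(+1)^1·(-1)^-1 = -1.
v=7: a=7^-1·(≡3), b=7^2·(≡3) mod 7; (3|7)=-1, (3|7)=-1; (−1)^{-1·2·3}·(-1)^2·(-1)^-1 = -1.
v=19: a=19^1·(≡1), b=19^1·(≡1) mod 19; (1|19)=+1, (1|19)=+1; (−1)^{1·1·9}·(+1)^1·(+1)^1 = -1.
v=13: a=13^1·(≡5), b=13^1·(≡12) mod 13; (5|13)=-1, (12|13)=+1; (−1)^{1·1·6}·(-1)^1·(+1)^1 = -1.
v=∞: -3380195 < 0 and -482885 < 0  ⇒  (a,b)_∞ = -1.
v=3: a=3^2·(≡1), b=3^0·(≡1) mod 3; (1|3)=+1, (1|3)=+1; (−1)^{2·0·1}·(+1)^0·(+1)^2 = +1.
Ram(-3380195, -482885) = {5, 7, 13, 17, 19, ∞}; no ℚ_5-point on the conic.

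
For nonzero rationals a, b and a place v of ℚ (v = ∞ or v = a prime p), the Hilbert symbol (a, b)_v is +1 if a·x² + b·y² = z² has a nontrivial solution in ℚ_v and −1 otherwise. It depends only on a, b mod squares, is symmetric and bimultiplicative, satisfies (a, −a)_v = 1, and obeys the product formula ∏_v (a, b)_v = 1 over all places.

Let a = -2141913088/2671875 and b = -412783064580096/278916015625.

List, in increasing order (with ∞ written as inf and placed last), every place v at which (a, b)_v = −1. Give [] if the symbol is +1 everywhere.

[19, inf]

(a, b) ≡ (-12673, -551) mod (ℚ^×)²; places V = {2, 3, 5, 7, 13, 19, 23, 29, ∞}.
(a,b)_3: α=-2, u≡2; β=2, v≡1 (mod 3); (2|3)=-1, (1|3)=+1; sign (−1)^0·-1^2·+1^-2 = +1.
(a,b)_∞: sgn(-12673)=−, sgn(-551)=−, so -1.
(a,b)_23: α=1, u≡2; β=2, v≡16 (mod 23); (2|23)=+1, (16|23)=+1; sign (−1)^0·+1^2·+1^1 = +1.
(a,b)_2: α=16, β=16; u≡7, v≡1 (mod 8); ε(u)ε(v)=1·0, αω(v)=16·0, βω(u)=16·0; sum ≡ 0  ⇒  +1.
(a,b)_19: α=-1, u≡7; β=1, v≡7 (mod 19); (7|19)=+1, (7|19)=+1; sign (−1)^1·+1^1·+1^-1 = -1.
(a,b)_29: α=1, u≡12; β=1, v≡14 (mod 29); (12|29)=-1, (14|29)=-1; sign (−1)^0·-1^1·-1^1 = +1.
(a,b)_13: α=0, u≡8; β=-4, v≡2 (mod 13); (8|13)=-1, (2|13)=-1; sign (−1)^0·-1^-4·-1^0 = +1.
(a,b)_5: α=-6, u≡2; β=-10, v≡4 (mod 5); (2|5)=-1, (4|5)=+1; sign (−1)^0·-1^-10·+1^-6 = +1.
(a,b)_7: α=2, u≡1; β=4, v≡2 (mod 7); (1|7)=+1, (2|7)=+1; sign (−1)^0·+1^4·+1^2 = +1.
Ram(-12673, -551) = {19, ∞}; no ℚ_19-point on the conic.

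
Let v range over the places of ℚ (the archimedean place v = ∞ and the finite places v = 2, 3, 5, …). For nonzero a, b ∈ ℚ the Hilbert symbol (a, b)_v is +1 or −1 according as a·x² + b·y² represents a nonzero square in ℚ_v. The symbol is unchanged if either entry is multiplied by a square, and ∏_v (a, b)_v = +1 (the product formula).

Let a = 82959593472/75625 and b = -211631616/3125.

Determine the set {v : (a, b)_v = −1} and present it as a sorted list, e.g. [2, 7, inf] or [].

[5, 7]

Mod squares: a ≡ 7, b ≡ -70. Check v ∈ {∞, 2, 3, 5, 7, 11}.
v=7: a=7^3·(≡1), b=7^1·(≡1) mod 7; (1|7)=+1, (1|7)=+1; (−1)^{3·1·3}·(+1)^1·(+1)^3 = -1.
v=5: a=5^-4·(≡2), b=5^-5·(≡4) mod 5; (2|5)=-1, (4|5)=+1; (−1)^{-4·-5·2}·(-1)^-5·(+1)^-4 = -1.
v=2: v_2(a)=12, v_2(b)=9; units ≡ 7, 5 (mod 8); ε·ε+αω+βω = 1·0+12·1+9·0 ≡ 0  ⇒  (a,b)_2 = +1.
v=∞: 7 > 0 and -70 < 0  ⇒  (a,b)_∞ = +1.
v=3: a=3^10·(≡1), b=3^10·(≡2) mod 3; (1|3)=+1, (2|3)=-1; (−1)^{10·10·1}·(+1)^10·(-1)^10 = +1.
v=11: a=11^-2·(≡7), b=11^0·(≡2) mod 11; (7|11)=-1, (2|11)=-1; (−1)^{-2·0·5}·(-1)^0·(-1)^-2 = +1.
(7, -70 / ℚ) ramifies at {5, 7}: a division algebra.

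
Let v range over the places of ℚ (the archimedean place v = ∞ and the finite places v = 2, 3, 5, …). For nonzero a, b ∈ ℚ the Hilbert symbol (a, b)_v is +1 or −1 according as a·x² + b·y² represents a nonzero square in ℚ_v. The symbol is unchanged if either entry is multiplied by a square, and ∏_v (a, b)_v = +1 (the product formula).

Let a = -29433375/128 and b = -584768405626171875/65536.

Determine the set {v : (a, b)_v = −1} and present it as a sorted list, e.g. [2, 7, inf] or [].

(a, b) ≡ (-3230, -3) mod (ℚ^×)²; places V = {2, 3, 5, 17, 19, ∞}.
(a,b)_5: α=3, u≡1; β=8, v≡2 (mod 5); (1|5)=+1, (2|5)=-1; sign (−1)^0·+1^8·-1^3 = -1.
(a,b)_19: α=1, u≡11; β=2, v≡11 (mod 19); (11|19)=+1, (11|19)=+1; sign (−1)^0·+1^2·+1^1 = +1.
(a,b)_∞: sgn(-3230)=−, sgn(-3)=−, so -1.
(a,b)_17: α=1, u≡14; β=2, v≡7 (mod 17); (14|17)=-1, (7|17)=-1; sign (−1)^0·-1^2·-1^1 = -1.
(a,b)_2: α=-7, β=-16; u≡1, v≡5 (mod 8); ε(u)ε(v)=0·0, αω(v)=-7·1, βω(u)=-16·0; sum ≡ 1  ⇒  -1.
(a,b)_3: α=6, u≡1; β=15, v≡2 (mod 3); (1|3)=+1, (2|3)=-1; sign (−1)^0·+1^15·-1^6 = +1.
Ram(-3230, -3) = {2, 5, 17, ∞}; no ℚ_2-point on the conic.

[2, 5, 17, inf]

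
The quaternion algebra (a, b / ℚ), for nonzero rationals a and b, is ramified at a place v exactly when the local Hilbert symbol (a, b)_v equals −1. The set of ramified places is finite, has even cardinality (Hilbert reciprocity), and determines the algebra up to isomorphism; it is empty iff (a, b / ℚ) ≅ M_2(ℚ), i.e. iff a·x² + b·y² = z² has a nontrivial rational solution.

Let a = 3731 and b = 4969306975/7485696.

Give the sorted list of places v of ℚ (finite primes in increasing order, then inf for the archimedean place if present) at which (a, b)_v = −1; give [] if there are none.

[2, 7, 23, 41]

Mod squares: a ≡ 3731, b ≡ 391. Check v ∈ {∞, 2, 3, 5, 7, 13, 17, 19, 23, 31, 41}.
v=23: a=23^0·(≡5), b=23^3·(≡14) mod 23; (5|23)=-1, (14|23)=-1; (−1)^{0·3·11}·(-1)^3·(-1)^0 = -1.
v=41: a=41^1·(≡9), b=41^0·(≡38) mod 41; (9|41)=+1, (38|41)=-1; (−1)^{1·0·20}·(+1)^0·(-1)^1 = -1.
v=19: a=19^0·(≡7), b=19^-2·(≡1) mod 19; (7|19)=+1, (1|19)=+1; (−1)^{0·-2·9}·(+1)^-2·(+1)^0 = +1.
v=13: a=13^1·(≡1), b=13^0·(≡10) mod 13; (1|13)=+1, (10|13)=+1; (−1)^{1·0·6}·(+1)^0·(+1)^1 = +1.
v=∞: 3731 > 0 and 391 > 0  ⇒  (a,b)_∞ = +1.
v=17: a=17^0·(≡8), b=17^1·(≡14) mod 17; (8|17)=+1, (14|17)=-1; (−1)^{0·1·8}·(+1)^1·(-1)^0 = +1.
v=31: a=31^0·(≡11), b=31^2·(≡10) mod 31; (11|31)=-1, (10|31)=+1; (−1)^{0·2·15}·(-1)^2·(+1)^0 = +1.
v=3: a=3^0·(≡2), b=3^-4·(≡1) mod 3; (2|3)=-1, (1|3)=+1; (−1)^{0·-4·1}·(-1)^-4·(+1)^0 = +1.
v=5: a=5^0·(≡1), b=5^2·(≡4) mod 5; (1|5)=+1, (4|5)=+1; (−1)^{0·2·2}·(+1)^2·(+1)^0 = +1.
v=2: v_2(a)=0, v_2(b)=-8; units ≡ 3, 7 (mod 8); ε·ε+αω+βω = 1·1+0·0+-8·1 ≡ 1  ⇒  (a,b)_2 = -1.
v=7: a=7^1·(≡1), b=7^0·(≡3) mod 7; (1|7)=+1, (3|7)=-1; (−1)^{1·0·3}·(+1)^0·(-1)^1 = -1.
Ram(3731, 391) = {2, 7, 23, 41}; no ℚ_2-point on the conic.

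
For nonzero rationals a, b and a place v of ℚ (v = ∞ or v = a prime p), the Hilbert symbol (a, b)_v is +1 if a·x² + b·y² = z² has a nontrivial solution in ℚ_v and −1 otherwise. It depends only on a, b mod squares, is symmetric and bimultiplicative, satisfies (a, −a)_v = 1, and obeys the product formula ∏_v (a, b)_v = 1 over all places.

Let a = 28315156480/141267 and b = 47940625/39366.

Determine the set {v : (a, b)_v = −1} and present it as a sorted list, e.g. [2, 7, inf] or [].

(a, b) ≡ (4485, 870) mod (ℚ^×)²; places V = {2, 3, 5, 7, 13, 17, 23, 29, 31, ∞}.
(a,b)_17: α=2, u≡6; β=0, v≡12 (mod 17); (6|17)=-1, (12|17)=-1; sign (−1)^0·-1^0·-1^2 = +1.
(a,b)_2: α=16, β=-1; u≡5, v≡3 (mod 8); ε(u)ε(v)=0·1, αω(v)=16·1, βω(u)=-1·1; sum ≡ 1  ⇒  -1.
(a,b)_23: α=1, u≡15; β=2, v≡11 (mod 23); (15|23)=-1, (11|23)=-1; sign (−1)^0·-1^2·-1^1 = -1.
(a,b)_∞: sgn(4485)=+, sgn(870)=+, so +1.
(a,b)_5: α=1, u≡3; β=5, v≡1 (mod 5); (3|5)=-1, (1|5)=+1; sign (−1)^0·-1^5·+1^1 = -1.
(a,b)_31: α=-2, u≡29; β=0, v≡25 (mod 31); (29|31)=-1, (25|31)=+1; sign (−1)^0·-1^0·+1^-2 = +1.
(a,b)_29: α=0, u≡8; β=1, v≡23 (mod 29); (8|29)=-1, (23|29)=+1; sign (−1)^0·-1^1·+1^0 = -1.
(a,b)_7: α=-2, u≡5; β=0, v≡1 (mod 7); (5|7)=-1, (1|7)=+1; sign (−1)^0·-1^0·+1^-2 = +1.
(a,b)_13: α=1, u≡11; β=0, v≡9 (mod 13); (11|13)=-1, (9|13)=+1; sign (−1)^0·-1^0·+1^1 = +1.
(a,b)_3: α=-1, u≡1; β=-9, v≡2 (mod 3); (1|3)=+1, (2|3)=-1; sign (−1)^1·+1^-9·-1^-1 = +1.
(4485, 870 / ℚ) ramifies at {2, 5, 23, 29}: a division algebra.

[2, 5, 23, 29]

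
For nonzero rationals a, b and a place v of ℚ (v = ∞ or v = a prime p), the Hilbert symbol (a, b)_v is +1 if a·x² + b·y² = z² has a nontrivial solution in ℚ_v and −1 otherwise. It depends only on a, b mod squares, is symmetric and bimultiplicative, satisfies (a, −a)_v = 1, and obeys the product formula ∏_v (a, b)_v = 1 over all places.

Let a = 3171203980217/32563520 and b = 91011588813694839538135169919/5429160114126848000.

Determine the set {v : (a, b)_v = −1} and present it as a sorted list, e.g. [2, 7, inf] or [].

[5, 13, 17, 19]

Mod squares: a ≡ 146965, b ≡ 20995. Check v ∈ {∞, 2, 3, 5, 7, 11, 13, 17, 19, 23, 29, 47}.
v=47: a=47^2·(≡13), b=47^2·(≡40) mod 47; (13|47)=-1, (40|47)=-1; (−1)^{2·2·23}·(-1)^2·(-1)^2 = +1.
v=3: a=3^0·(≡1), b=3^2·(≡1) mod 3; (1|3)=+1, (1|3)=+1; (−1)^{0·2·1}·(+1)^2·(+1)^0 = +1.
v=2: v_2(a)=-6, v_2(b)=-22; units ≡ 5, 3 (mod 8); ε·ε+αω+βω = 0·1+-6·1+-22·1 ≡ 0  ⇒  (a,b)_2 = +1.
v=13: a=13^3·(≡8), b=13^7·(≡3) mod 13; (8|13)=-1, (3|13)=+1; (−1)^{3·7·6}·(-1)^7·(+1)^3 = -1.
v=29: a=29^-2·(≡22), b=29^-4·(≡7) mod 29; (22|29)=+1, (7|29)=+1; (−1)^{-2·-4·14}·(+1)^-4·(+1)^-2 = +1.
v=5: a=5^-1·(≡3), b=5^-3·(≡1) mod 5; (3|5)=-1, (1|5)=+1; (−1)^{-1·-3·2}·(-1)^-3·(+1)^-1 = -1.
v=7: a=7^1·(≡2), b=7^2·(≡2) mod 7; (2|7)=+1, (2|7)=+1; (−1)^{1·2·3}·(+1)^2·(+1)^1 = +1.
v=∞: 146965 > 0 and 20995 > 0  ⇒  (a,b)_∞ = +1.
v=11: a=11^-2·(≡4), b=11^-4·(≡8) mod 11; (4|11)=+1, (8|11)=-1; (−1)^{-2·-4·5}·(+1)^-4·(-1)^-2 = +1.
v=17: a=17^3·(≡4), b=17^7·(≡3) mod 17; (4|17)=+1, (3|17)=-1; (−1)^{3·7·8}·(+1)^7·(-1)^3 = -1.
v=23: a=23^0·(≡16), b=23^2·(≡7) mod 23; (16|23)=+1, (7|23)=-1; (−1)^{0·2·11}·(+1)^2·(-1)^0 = +1.
v=19: a=19^1·(≡13), b=19^3·(≡3) mod 19; (13|19)=-1, (3|19)=-1; (−1)^{1·3·9}·(-1)^3·(-1)^1 = -1.
(146965, 20995 / ℚ) ramifies at {5, 13, 17, 19}: a division algebra.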